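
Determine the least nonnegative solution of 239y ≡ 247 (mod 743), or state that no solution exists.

gcd(743, 239) = 1.
1 divides 247, so solutions exist.
By Bézout, 239×(-143) + 743×(46) = 1.
So 239×(-143) ≡ 1 (mod 743); multiply by 247: y ≡ -35321 (mod 743).
Smallest nonnegative: y = -35321 mod 743 = 343.

343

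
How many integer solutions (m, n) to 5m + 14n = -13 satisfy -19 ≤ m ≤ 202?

16

gcd(14, 5):
  14 = 2·5 + 4
  5 = 1·4 + 1
  4 = 4·1
so gcd(14, 5) = 1.
Back-substitute for Bézout coefficients:
  1 = 5 - 1·4
  ... = 5·(3) + 14·(-1)
Scale by -13: particular solution (-39, 13); reduce m mod 14: (3, -2).
General solution: m = 3 + 14t, n = -2 - 5t for integer t.
-19 ≤ 3 + 14t ≤ 202 gives t ∈ [-1, 14], which is 16 values.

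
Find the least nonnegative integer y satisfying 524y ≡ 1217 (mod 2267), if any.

gcd(2267, 524):
  2267 = 4·524 + 171
  524 = 3·171 + 11
  171 = 15·11 + 6
  11 = 1·6 + 5
  6 = 1·5 + 1
  5 = 5·1
so gcd(2267, 524) = 1.
1 divides 1217, so solutions exist.
Back-substitute for Bézout coefficients:
  1 = 6 - 1·5
  ... = 524·(-411) + 2267·(95)
So 524·(-411) ≡ 1 (mod 2267); multiply by 1217: y ≡ -500187 (mod 2267).
Smallest nonnegative: y = -500187 mod 2267 = 820.

820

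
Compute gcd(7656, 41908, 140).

gcd(41908, 7656):
  41908 = 5·7656 + 3628
  7656 = 2·3628 + 400
  3628 = 9·400 + 28
  400 = 14·28 + 8
  28 = 3·8 + 4
  8 = 2·4
so gcd(41908, 7656) = 4.
gcd(4, 140) = 4.

4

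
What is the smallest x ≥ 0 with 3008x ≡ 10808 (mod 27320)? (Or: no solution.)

gcd(27320, 3008) = 8  (27320 = 9*3008 + 248, 3008 = 12*248 + 32, 248 = 7*32 + 24, 32 = 1*24 + 8, 24 = 3*8).
8 divides 10808, so solutions exist.
Back-substituting, 3008*(881) + 27320*(-97) = 8.
So 3008*(881) ≡ 8 (mod 27320); multiply by 1351: x ≡ 1190231 (mod 3415).
Smallest nonnegative: x = 1190231 mod 3415 = 1811.

1811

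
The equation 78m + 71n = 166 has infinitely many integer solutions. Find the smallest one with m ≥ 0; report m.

44

gcd(78, 71):
  78 = 1×71 + 7
  71 = 10×7 + 1
  7 = 7×1
so gcd(78, 71) = 1.
1 divides 166, so solutions exist.
Back-substitute for Bézout coefficients:
  1 = 71 - 10×7
  ... = 78×(-10) + 71×(11)
Scale by 166/1 = 166: (m₀, n₀) = (-1660, 1826).
General solution: m = -1660 + 71t, n = 1826 - 78t for integer t.
m ≥ 0: smallest is -1660 mod 71 = 44 (at t = 24), with n = -46.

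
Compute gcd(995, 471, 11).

1

gcd(995, 471) = 1.
gcd(1, 11) = 1.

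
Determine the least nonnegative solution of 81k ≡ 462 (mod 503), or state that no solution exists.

gcd(503, 81) = 1  (503 = 6*81 + 17, 81 = 4*17 + 13, 17 = 1*13 + 4, 13 = 3*4 + 1, 4 = 4*1).
1 divides 462, so solutions exist.
Back-substituting, 81*(118) + 503*(-19) = 1.
So 81*(118) ≡ 1 (mod 503); multiply by 462: k ≡ 54516 (mod 503).
Smallest nonnegative: k = 54516 mod 503 = 192.

192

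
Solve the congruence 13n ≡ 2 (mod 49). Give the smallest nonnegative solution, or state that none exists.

gcd(49, 13):
  49 = 3*13 + 10
  13 = 1*10 + 3
  10 = 3*3 + 1
  3 = 3*1
so gcd(49, 13) = 1.
1 divides 2, so solutions exist.
Back-substitute for Bézout coefficients:
  1 = 10 - 3*3
  ... = 13*(-15) + 49*(4)
So 13*(-15) ≡ 1 (mod 49); multiply by 2: n ≡ -30 (mod 49).
Smallest nonnegative: n = -30 mod 49 = 19.

19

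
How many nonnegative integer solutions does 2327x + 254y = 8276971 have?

gcd(2327, 254) = 1.
By Bézout, 2327*(31) + 254*(-284) = 1.
One solution: (127, 31423).
General: x = 127 + 254t, y = 31423 - 2327t.
x ≥ 0 ⇒ t ≥ 0; y ≥ 0 ⇒ t ≤ 13. So t ∈ [0, 13]: 14 solutions.

14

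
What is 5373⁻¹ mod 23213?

18681

gcd(23213, 5373) = 1  (23213 = 4×5373 + 1721, 5373 = 3×1721 + 210, 1721 = 8×210 + 41, 210 = 5×41 + 5, 41 = 8×5 + 1, 5 = 5×1).
Back-substituting, 5373×(-4532) + 23213×(1049) = 1.
So 5373×-4532 ≡ 1 (mod 23213), and -4532 mod 23213 = 18681.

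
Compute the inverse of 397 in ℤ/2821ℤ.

gcd(2821, 397) = 1  (2821 = 7×397 + 42, 397 = 9×42 + 19, 42 = 2×19 + 4, 19 = 4×4 + 3, 4 = 1×3 + 1, 3 = 3×1).
Back-substituting, 397×(-739) + 2821×(104) = 1.
So 397×-739 ≡ 1 (mod 2821), and -739 mod 2821 = 2082.

2082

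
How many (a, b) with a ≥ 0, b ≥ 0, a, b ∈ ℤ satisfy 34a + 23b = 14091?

18

gcd(34, 23) = 1  (34 = 1*23 + 11, 23 = 2*11 + 1, 11 = 11*1).
Back-substituting, 34*(-2) + 23*(3) = 1.
Scale by 14091: one solution is (-28182, 42273). Reduce a mod 23: (16, 589).
General: a = 16 + 23t, b = 589 - 34t.
a ≥ 0 ⇒ t ≥ 0; b ≥ 0 ⇒ t ≤ 17. So t ∈ [0, 17]: 18 solutions.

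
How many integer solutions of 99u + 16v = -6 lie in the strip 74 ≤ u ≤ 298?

gcd(99, 16) = 1  (99 = 6×16 + 3, 16 = 5×3 + 1, 3 = 3×1).
Back-substituting, 99×(-5) + 16×(31) = 1.
Scale by -6: particular solution (30, -186); reduce u mod 16: (14, -87).
General solution: u = 14 + 16t, v = -87 - 99t for integer t.
74 ≤ 14 + 16t ≤ 298 gives t ∈ [4, 17], which is 14 values.

14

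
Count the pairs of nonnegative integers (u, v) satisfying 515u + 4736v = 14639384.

gcd(4736, 515) = 1.
By Bézout, 515·(-469) + 4736·(51) = 1.
One solution: (2824, 2784).
General: u = 2824 + 4736t, v = 2784 - 515t.
u ≥ 0 ⇒ t ≥ 0; v ≥ 0 ⇒ t ≤ 5. So t ∈ [0, 5]: 6 solutions.

6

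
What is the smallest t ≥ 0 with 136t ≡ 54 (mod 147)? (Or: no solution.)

gcd(147, 136) = 1.
1 divides 54, so solutions exist.
By Bézout, 136*(40) + 147*(-37) = 1.
So 136*(40) ≡ 1 (mod 147); multiply by 54: t ≡ 2160 (mod 147).
Smallest nonnegative: t = 2160 mod 147 = 102.

102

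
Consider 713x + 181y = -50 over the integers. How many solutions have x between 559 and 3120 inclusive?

gcd(713, 181):
  713 = 3·181 + 170
  181 = 1·170 + 11
  170 = 15·11 + 5
  11 = 2·5 + 1
  5 = 5·1
so gcd(713, 181) = 1.
Back-substitute for Bézout coefficients:
  1 = 11 - 2·5
  ... = 713·(-33) + 181·(130)
Scale by -50: particular solution (1650, -6500); reduce x mod 181: (21, -83).
General solution: x = 21 + 181t, y = -83 - 713t for integer t.
559 ≤ 21 + 181t ≤ 3120 gives t ∈ [3, 17], which is 15 values.

15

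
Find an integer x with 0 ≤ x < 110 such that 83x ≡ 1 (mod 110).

57

gcd(110, 83) = 1  (110 = 1*83 + 27, 83 = 3*27 + 2, 27 = 13*2 + 1, 2 = 2*1).
Back-substituting, 83*(-53) + 110*(40) = 1.
So 83*-53 ≡ 1 (mod 110), and -53 mod 110 = 57.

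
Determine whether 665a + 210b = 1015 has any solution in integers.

yes

gcd(665, 210) = 35  (665 = 3×210 + 35, 210 = 6×35).
35 divides 1015, so integer solutions exist.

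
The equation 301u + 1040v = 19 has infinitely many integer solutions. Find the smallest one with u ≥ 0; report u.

gcd(1040, 301):
  1040 = 3·301 + 137
  301 = 2·137 + 27
  137 = 5·27 + 2
  27 = 13·2 + 1
  2 = 2·1
so gcd(1040, 301) = 1.
1 divides 19, so solutions exist.
Back-substitute for Bézout coefficients:
  1 = 27 - 13·2
  ... = 301·(501) + 1040·(-145)
Scale by 19/1 = 19: (u₀, v₀) = (9519, -2755).
General solution: u = 9519 + 1040t, v = -2755 - 301t for integer t.
u ≥ 0: smallest is 9519 mod 1040 = 159 (at t = -9), with v = -46.

159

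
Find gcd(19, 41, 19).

gcd(41, 19) = 1  (41 = 2·19 + 3, 19 = 6·3 + 1, 3 = 3·1).
gcd(1, 19) = 1.

1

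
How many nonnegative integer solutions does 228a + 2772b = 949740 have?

18

gcd(2772, 228) = 12.
By Bézout, 228*(73) + 2772*(-6) = 12.
One solution: (44, 339).
General: a = 44 + 231t, b = 339 - 19t.
a ≥ 0 ⇒ t ≥ 0; b ≥ 0 ⇒ t ≤ 17. So t ∈ [0, 17]: 18 solutions.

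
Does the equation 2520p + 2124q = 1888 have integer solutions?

no

gcd(2520, 2124) = 36  (2520 = 1*2124 + 396, 2124 = 5*396 + 144, 396 = 2*144 + 108, 144 = 1*108 + 36, 108 = 3*36).
36 does not divide 1888 (remainder 16), so no integer solutions.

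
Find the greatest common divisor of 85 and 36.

gcd(85, 36):
  85 = 2*36 + 13
  36 = 2*13 + 10
  13 = 1*10 + 3
  10 = 3*3 + 1
  3 = 3*1
so gcd(85, 36) = 1.

1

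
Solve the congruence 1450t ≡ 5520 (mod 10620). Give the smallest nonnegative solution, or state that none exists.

gcd(10620, 1450) = 10.
10 divides 5520, so solutions exist.
By Bézout, 1450·(271) + 10620·(-37) = 10.
So 1450·(271) ≡ 10 (mod 10620); multiply by 552: t ≡ 149592 (mod 1062).
Smallest nonnegative: t = 149592 mod 1062 = 912.

912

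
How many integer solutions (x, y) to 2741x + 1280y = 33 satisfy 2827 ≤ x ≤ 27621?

gcd(2741, 1280) = 1.
By Bézout, 2741·(-99) + 1280·(212) = 1.
Particular solution: (573, -1227).
General solution: x = 573 + 1280t, y = -1227 - 2741t for integer t.
2827 ≤ 573 + 1280t ≤ 27621 gives t ∈ [2, 21], which is 20 values.

20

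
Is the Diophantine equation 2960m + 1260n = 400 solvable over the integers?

yes

gcd(2960, 1260) = 20  (2960 = 2·1260 + 440, 1260 = 2·440 + 380, 440 = 1·380 + 60, 380 = 6·60 + 20, 60 = 3·20).
20 divides 400, so integer solutions exist.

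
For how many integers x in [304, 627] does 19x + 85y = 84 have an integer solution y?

4

gcd(85, 19):
  85 = 4×19 + 9
  19 = 2×9 + 1
  9 = 9×1
so gcd(85, 19) = 1.
Back-substitute for Bézout coefficients:
  1 = 19 - 2×9
  ... = 19×(9) + 85×(-2)
Scale by 84: particular solution (756, -168); reduce x mod 85: (76, -16).
General solution: x = 76 + 85t, y = -16 - 19t for integer t.
304 ≤ 76 + 85t ≤ 627 gives t ∈ [3, 6], which is 4 values.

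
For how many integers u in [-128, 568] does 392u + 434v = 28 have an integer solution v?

gcd(434, 392) = 14  (434 = 1×392 + 42, 392 = 9×42 + 14, 42 = 3×14).
Back-substituting, 392×(10) + 434×(-9) = 14.
Scale by 2: particular solution (20, -18); reduce u mod 31: (20, -18).
General solution: u = 20 + 31t, v = -18 - 28t for integer t.
-128 ≤ 20 + 31t ≤ 568 gives t ∈ [-4, 17], which is 22 values.

22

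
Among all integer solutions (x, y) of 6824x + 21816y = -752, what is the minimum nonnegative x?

gcd(21816, 6824):
  21816 = 3·6824 + 1344
  6824 = 5·1344 + 104
  1344 = 12·104 + 96
  104 = 1·96 + 8
  96 = 12·8
so gcd(21816, 6824) = 8.
8 divides -752, so solutions exist.
Back-substitute for Bézout coefficients:
  8 = 104 - 1·96
  ... = 6824·(211) + 21816·(-66)
Scale by -752/8 = -94: (x₀, y₀) = (-19834, 6204).
General solution: x = -19834 + 2727t, y = 6204 - 853t for integer t.
x ≥ 0: smallest is -19834 mod 2727 = 1982 (at t = 8), with y = -620.

1982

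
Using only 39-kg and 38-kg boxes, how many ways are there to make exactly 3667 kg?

Need nonnegative integers with 39j + 38k = 3667.
gcd(39, 38) = 1, and 39·(1) + 38·(-1) = 1.
So (j₀, k₀) = (3667, -3667); general j = 3667 + 38t, k = -3667 - 39t.
j ≥ 0 ⇒ t ≥ -96; k ≥ 0 ⇒ t ≤ -95. That's 2 values of t.

2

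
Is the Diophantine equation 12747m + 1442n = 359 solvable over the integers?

no

gcd(12747, 1442):
  12747 = 8×1442 + 1211
  1442 = 1×1211 + 231
  1211 = 5×231 + 56
  231 = 4×56 + 7
  56 = 8×7
so gcd(12747, 1442) = 7.
7 does not divide 359 (remainder 2), so no integer solutions.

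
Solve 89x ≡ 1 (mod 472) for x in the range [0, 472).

gcd(472, 89) = 1  (472 = 5*89 + 27, 89 = 3*27 + 8, 27 = 3*8 + 3, 8 = 2*3 + 2, 3 = 1*2 + 1, 2 = 2*1).
Back-substituting, 89*(-175) + 472*(33) = 1.
So 89*-175 ≡ 1 (mod 472), and -175 mod 472 = 297.

297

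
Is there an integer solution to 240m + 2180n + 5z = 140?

yes

gcd(2180, 240) = 20.
gcd(20, 5) = 5.
5 divides 140, so integer solutions exist.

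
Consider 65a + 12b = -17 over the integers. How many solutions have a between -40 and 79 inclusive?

gcd(65, 12):
  65 = 5·12 + 5
  12 = 2·5 + 2
  5 = 2·2 + 1
  2 = 2·1
so gcd(65, 12) = 1.
Back-substitute for Bézout coefficients:
  1 = 5 - 2·2
  ... = 65·(5) + 12·(-27)
Scale by -17: particular solution (-85, 459); reduce a mod 12: (11, -61).
General solution: a = 11 + 12t, b = -61 - 65t for integer t.
-40 ≤ 11 + 12t ≤ 79 gives t ∈ [-4, 5], which is 10 values.

10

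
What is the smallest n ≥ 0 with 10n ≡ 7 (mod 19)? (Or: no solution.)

gcd(19, 10) = 1  (19 = 1*10 + 9, 10 = 1*9 + 1, 9 = 9*1).
1 divides 7, so solutions exist.
Back-substituting, 10*(2) + 19*(-1) = 1.
So 10*(2) ≡ 1 (mod 19); multiply by 7: n ≡ 14 (mod 19).
Smallest nonnegative: n = 14 mod 19 = 14.

14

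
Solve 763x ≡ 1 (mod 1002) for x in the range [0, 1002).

109

gcd(1002, 763) = 1  (1002 = 1·763 + 239, 763 = 3·239 + 46, 239 = 5·46 + 9, 46 = 5·9 + 1, 9 = 9·1).
Back-substituting, 763·(109) + 1002·(-83) = 1.
So 763·109 ≡ 1 (mod 1002), and 109 mod 1002 = 109.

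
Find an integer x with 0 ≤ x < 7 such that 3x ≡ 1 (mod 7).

gcd(7, 3) = 1.
By Bézout, 3·(-2) + 7·(1) = 1.
So 3·-2 ≡ 1 (mod 7), and -2 mod 7 = 5.

5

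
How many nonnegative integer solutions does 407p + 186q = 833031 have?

11

gcd(407, 186):
  407 = 2×186 + 35
  186 = 5×35 + 11
  35 = 3×11 + 2
  11 = 5×2 + 1
  2 = 2×1
so gcd(407, 186) = 1.
Back-substitute for Bézout coefficients:
  1 = 11 - 5×2
  ... = 407×(-85) + 186×(186)
Scale by 833031: one solution is (-70807635, 154943766). Reduce p mod 186: (147, 4157).
General: p = 147 + 186t, q = 4157 - 407t.
p ≥ 0 ⇒ t ≥ 0; q ≥ 0 ⇒ t ≤ 10. So t ∈ [0, 10]: 11 solutions.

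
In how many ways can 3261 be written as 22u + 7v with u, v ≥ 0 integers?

21

gcd(22, 7):
  22 = 3*7 + 1
  7 = 7*1
so gcd(22, 7) = 1.
Back-substitute for Bézout coefficients:
  1 = 22 - 3*7
  ... = 22*(1) + 7*(-3)
Scale by 3261: one solution is (3261, -9783). Reduce u mod 7: (6, 447).
General: u = 6 + 7t, v = 447 - 22t.
u ≥ 0 ⇒ t ≥ 0; v ≥ 0 ⇒ t ≤ 20. So t ∈ [0, 20]: 21 solutions.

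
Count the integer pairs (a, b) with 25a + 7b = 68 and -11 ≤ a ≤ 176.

27

gcd(25, 7) = 1  (25 = 3×7 + 4, 7 = 1×4 + 3, 4 = 1×3 + 1, 3 = 3×1).
Back-substituting, 25×(2) + 7×(-7) = 1.
Scale by 68: particular solution (136, -476); reduce a mod 7: (3, -1).
General solution: a = 3 + 7t, b = -1 - 25t for integer t.
-11 ≤ 3 + 7t ≤ 176 gives t ∈ [-2, 24], which is 27 values.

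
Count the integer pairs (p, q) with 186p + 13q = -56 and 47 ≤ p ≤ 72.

gcd(186, 13):
  186 = 14*13 + 4
  13 = 3*4 + 1
  4 = 4*1
so gcd(186, 13) = 1.
Back-substitute for Bézout coefficients:
  1 = 13 - 3*4
  ... = 186*(-3) + 13*(43)
Scale by -56: particular solution (168, -2408); reduce p mod 13: (12, -176).
General solution: p = 12 + 13t, q = -176 - 186t for integer t.
47 ≤ 12 + 13t ≤ 72 gives t ∈ [3, 4], which is 2 values.

2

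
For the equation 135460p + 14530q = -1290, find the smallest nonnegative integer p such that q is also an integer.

gcd(135460, 14530):
  135460 = 9*14530 + 4690
  14530 = 3*4690 + 460
  4690 = 10*460 + 90
  460 = 5*90 + 10
  90 = 9*10
so gcd(135460, 14530) = 10.
10 divides -1290, so solutions exist.
Back-substitute for Bézout coefficients:
  10 = 460 - 5*90
  ... = 135460*(-158) + 14530*(1473)
Scale by -1290/10 = -129: (p₀, q₀) = (20382, -190017).
General solution: p = 20382 + 1453t, q = -190017 - 13546t for integer t.
p ≥ 0: smallest is 20382 mod 1453 = 40 (at t = -14), with q = -373.

40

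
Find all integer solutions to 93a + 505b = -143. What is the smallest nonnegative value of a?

384

gcd(505, 93) = 1  (505 = 5×93 + 40, 93 = 2×40 + 13, 40 = 3×13 + 1, 13 = 13×1).
1 divides -143, so solutions exist.
Back-substituting, 93×(-38) + 505×(7) = 1.
Scale by -143/1 = -143: (a₀, b₀) = (5434, -1001).
General solution: a = 5434 + 505t, b = -1001 - 93t for integer t.
a ≥ 0: smallest is 5434 mod 505 = 384 (at t = -10), with b = -71.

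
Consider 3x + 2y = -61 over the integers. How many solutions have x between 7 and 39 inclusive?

17

gcd(3, 2) = 1.
By Bézout, 3×(1) + 2×(-1) = 1.
Particular solution: (1, -32).
General solution: x = 1 + 2t, y = -32 - 3t for integer t.
7 ≤ 1 + 2t ≤ 39 gives t ∈ [3, 19], which is 17 values.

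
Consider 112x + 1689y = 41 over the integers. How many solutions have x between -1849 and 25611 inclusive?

gcd(1689, 112) = 1  (1689 = 15×112 + 9, 112 = 12×9 + 4, 9 = 2×4 + 1, 4 = 4×1).
Back-substituting, 112×(-377) + 1689×(25) = 1.
Scale by 41: particular solution (-15457, 1025); reduce x mod 1689: (1433, -95).
General solution: x = 1433 + 1689t, y = -95 - 112t for integer t.
-1849 ≤ 1433 + 1689t ≤ 25611 gives t ∈ [-1, 14], which is 16 values.

16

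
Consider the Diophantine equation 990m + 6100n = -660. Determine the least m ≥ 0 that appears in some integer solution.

gcd(6100, 990) = 10  (6100 = 6×990 + 160, 990 = 6×160 + 30, 160 = 5×30 + 10, 30 = 3×10).
10 divides -660, so solutions exist.
Back-substituting, 990×(-191) + 6100×(31) = 10.
Scale by -660/10 = -66: (m₀, n₀) = (12606, -2046).
General solution: m = 12606 + 610t, n = -2046 - 99t for integer t.
m ≥ 0: smallest is 12606 mod 610 = 406 (at t = -20), with n = -66.

406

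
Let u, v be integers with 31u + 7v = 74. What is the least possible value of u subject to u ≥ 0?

6

gcd(31, 7) = 1.
1 divides 74, so solutions exist.
By Bézout, 31*(-2) + 7*(9) = 1.
Scale by 74/1 = 74: (u₀, v₀) = (-148, 666).
General solution: u = -148 + 7t, v = 666 - 31t for integer t.
u ≥ 0: smallest is -148 mod 7 = 6 (at t = 22), with v = -16.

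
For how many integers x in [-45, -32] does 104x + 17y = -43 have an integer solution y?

0

gcd(104, 17) = 1  (104 = 6*17 + 2, 17 = 8*2 + 1, 2 = 2*1).
Back-substituting, 104*(-8) + 17*(49) = 1.
Scale by -43: particular solution (344, -2107); reduce x mod 17: (4, -27).
General solution: x = 4 + 17t, y = -27 - 104t for integer t.
-45 ≤ 4 + 17t ≤ -32 gives t ∈ [-2, -3], which is 0 values.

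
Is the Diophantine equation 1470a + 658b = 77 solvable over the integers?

no

gcd(1470, 658) = 14  (1470 = 2·658 + 154, 658 = 4·154 + 42, 154 = 3·42 + 28, 42 = 1·28 + 14, 28 = 2·14).
14 does not divide 77 (remainder 7), so no integer solutions.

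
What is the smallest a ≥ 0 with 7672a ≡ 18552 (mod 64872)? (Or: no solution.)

gcd(64872, 7672) = 8  (64872 = 8×7672 + 3496, 7672 = 2×3496 + 680, 3496 = 5×680 + 96, 680 = 7×96 + 8, 96 = 12×8).
8 divides 18552, so solutions exist.
Back-substituting, 7672×(668) + 64872×(-79) = 8.
So 7672×(668) ≡ 8 (mod 64872); multiply by 2319: a ≡ 1549092 (mod 8109).
Smallest nonnegative: a = 1549092 mod 8109 = 273.

273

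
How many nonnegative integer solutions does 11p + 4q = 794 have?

gcd(11, 4):
  11 = 2×4 + 3
  4 = 1×3 + 1
  3 = 3×1
so gcd(11, 4) = 1.
Back-substitute for Bézout coefficients:
  1 = 4 - 1×3
  ... = 11×(-1) + 4×(3)
Scale by 794: one solution is (-794, 2382). Reduce p mod 4: (2, 193).
General: p = 2 + 4t, q = 193 - 11t.
p ≥ 0 ⇒ t ≥ 0; q ≥ 0 ⇒ t ≤ 17. So t ∈ [0, 17]: 18 solutions.

18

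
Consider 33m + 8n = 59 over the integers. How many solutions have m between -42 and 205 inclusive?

gcd(33, 8):
  33 = 4·8 + 1
  8 = 8·1
so gcd(33, 8) = 1.
Back-substitute for Bézout coefficients:
  1 = 33 - 4·8
  ... = 33·(1) + 8·(-4)
Scale by 59: particular solution (59, -236); reduce m mod 8: (3, -5).
General solution: m = 3 + 8t, n = -5 - 33t for integer t.
-42 ≤ 3 + 8t ≤ 205 gives t ∈ [-5, 25], which is 31 values.

31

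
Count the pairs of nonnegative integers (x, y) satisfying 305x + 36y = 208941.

19

gcd(305, 36) = 1  (305 = 8×36 + 17, 36 = 2×17 + 2, 17 = 8×2 + 1, 2 = 2×1).
Back-substituting, 305×(17) + 36×(-144) = 1.
Scale by 208941: one solution is (3551997, -30087504). Reduce x mod 36: (21, 5626).
General: x = 21 + 36t, y = 5626 - 305t.
x ≥ 0 ⇒ t ≥ 0; y ≥ 0 ⇒ t ≤ 18. So t ∈ [0, 18]: 19 solutions.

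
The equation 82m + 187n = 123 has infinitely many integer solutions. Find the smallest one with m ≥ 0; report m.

95

gcd(187, 82):
  187 = 2*82 + 23
  82 = 3*23 + 13
  23 = 1*13 + 10
  13 = 1*10 + 3
  10 = 3*3 + 1
  3 = 3*1
so gcd(187, 82) = 1.
1 divides 123, so solutions exist.
Back-substitute for Bézout coefficients:
  1 = 10 - 3*3
  ... = 82*(-57) + 187*(25)
Scale by 123/1 = 123: (m₀, n₀) = (-7011, 3075).
General solution: m = -7011 + 187t, n = 3075 - 82t for integer t.
m ≥ 0: smallest is -7011 mod 187 = 95 (at t = 38), with n = -41.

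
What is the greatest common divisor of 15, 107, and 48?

gcd(107, 15) = 1  (107 = 7*15 + 2, 15 = 7*2 + 1, 2 = 2*1).
gcd(1, 48) = 1.

1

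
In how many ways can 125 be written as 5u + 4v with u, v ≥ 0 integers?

7

gcd(5, 4):
  5 = 1·4 + 1
  4 = 4·1
so gcd(5, 4) = 1.
Back-substitute for Bézout coefficients:
  1 = 5 - 1·4
  ... = 5·(1) + 4·(-1)
Scale by 125: one solution is (125, -125). Reduce u mod 4: (1, 30).
General: u = 1 + 4t, v = 30 - 5t.
u ≥ 0 ⇒ t ≥ 0; v ≥ 0 ⇒ t ≤ 6. So t ∈ [0, 6]: 7 solutions.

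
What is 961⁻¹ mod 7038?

2263

gcd(7038, 961) = 1.
By Bézout, 961*(2263) + 7038*(-309) = 1.
So 961*2263 ≡ 1 (mod 7038), and 2263 mod 7038 = 2263.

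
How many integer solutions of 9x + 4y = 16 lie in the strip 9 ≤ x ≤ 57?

gcd(9, 4):
  9 = 2*4 + 1
  4 = 4*1
so gcd(9, 4) = 1.
Back-substitute for Bézout coefficients:
  1 = 9 - 2*4
  ... = 9*(1) + 4*(-2)
Scale by 16: particular solution (16, -32); reduce x mod 4: (0, 4).
General solution: x = 0 + 4t, y = 4 - 9t for integer t.
9 ≤ 0 + 4t ≤ 57 gives t ∈ [3, 14], which is 12 values.

12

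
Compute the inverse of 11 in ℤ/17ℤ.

14

gcd(17, 11):
  17 = 1×11 + 6
  11 = 1×6 + 5
  6 = 1×5 + 1
  5 = 5×1
so gcd(17, 11) = 1.
Back-substitute for Bézout coefficients:
  1 = 6 - 1×5
  ... = 11×(-3) + 17×(2)
So 11×-3 ≡ 1 (mod 17), and -3 mod 17 = 14.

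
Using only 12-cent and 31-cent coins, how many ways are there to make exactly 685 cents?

Need nonnegative integers with 12j + 31k = 685.
gcd(12, 31) = 1, and 12·(13) + 31·(-5) = 1.
So (j₀, k₀) = (8905, -3425); general j = 8905 + 31t, k = -3425 - 12t.
j ≥ 0 ⇒ t ≥ -287; k ≥ 0 ⇒ t ≤ -286. That's 2 values of t.

2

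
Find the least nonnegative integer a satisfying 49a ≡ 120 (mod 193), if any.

160

gcd(193, 49):
  193 = 3×49 + 46
  49 = 1×46 + 3
  46 = 15×3 + 1
  3 = 3×1
so gcd(193, 49) = 1.
1 divides 120, so solutions exist.
Back-substitute for Bézout coefficients:
  1 = 46 - 15×3
  ... = 49×(-63) + 193×(16)
So 49×(-63) ≡ 1 (mod 193); multiply by 120: a ≡ -7560 (mod 193).
Smallest nonnegative: a = -7560 mod 193 = 160.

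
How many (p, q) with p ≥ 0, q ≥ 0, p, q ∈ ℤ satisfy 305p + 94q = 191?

gcd(305, 94):
  305 = 3×94 + 23
  94 = 4×23 + 2
  23 = 11×2 + 1
  2 = 2×1
so gcd(305, 94) = 1.
Back-substitute for Bézout coefficients:
  1 = 23 - 11×2
  ... = 305×(45) + 94×(-146)
Scale by 191: one solution is (8595, -27886). Reduce p mod 94: (41, -131).
General: p = 41 + 94t, q = -131 - 305t.
p ≥ 0 ⇒ t ≥ 0; q ≥ 0 ⇒ t ≤ -1. So t ∈ [0, -1]: 0 solutions.

0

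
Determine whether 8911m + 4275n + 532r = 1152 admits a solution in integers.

no

gcd(8911, 4275) = 19  (8911 = 2*4275 + 361, 4275 = 11*361 + 304, 361 = 1*304 + 57, 304 = 5*57 + 19, 57 = 3*19).
gcd(19, 532) = 19.
19 does not divide 1152 (remainder 12), so no integer solutions.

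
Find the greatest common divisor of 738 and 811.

gcd(811, 738) = 1  (811 = 1*738 + 73, 738 = 10*73 + 8, 73 = 9*8 + 1, 8 = 8*1).

1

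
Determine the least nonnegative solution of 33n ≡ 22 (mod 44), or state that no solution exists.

gcd(44, 33) = 11  (44 = 1·33 + 11, 33 = 3·11).
11 divides 22, so solutions exist.
Back-substituting, 33·(-1) + 44·(1) = 11.
So 33·(-1) ≡ 11 (mod 44); multiply by 2: n ≡ -2 (mod 4).
Smallest nonnegative: n = -2 mod 4 = 2.

2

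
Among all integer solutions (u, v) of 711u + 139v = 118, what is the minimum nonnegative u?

129

gcd(711, 139):
  711 = 5*139 + 16
  139 = 8*16 + 11
  16 = 1*11 + 5
  11 = 2*5 + 1
  5 = 5*1
so gcd(711, 139) = 1.
1 divides 118, so solutions exist.
Back-substitute for Bézout coefficients:
  1 = 11 - 2*5
  ... = 711*(-26) + 139*(133)
Scale by 118/1 = 118: (u₀, v₀) = (-3068, 15694).
General solution: u = -3068 + 139t, v = 15694 - 711t for integer t.
u ≥ 0: smallest is -3068 mod 139 = 129 (at t = 23), with v = -659.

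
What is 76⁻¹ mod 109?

gcd(109, 76):
  109 = 1×76 + 33
  76 = 2×33 + 10
  33 = 3×10 + 3
  10 = 3×3 + 1
  3 = 3×1
so gcd(109, 76) = 1.
Back-substitute for Bézout coefficients:
  1 = 10 - 3×3
  ... = 76×(33) + 109×(-23)
So 76×33 ≡ 1 (mod 109), and 33 mod 109 = 33.

33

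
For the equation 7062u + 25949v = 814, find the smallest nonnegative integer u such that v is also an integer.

gcd(25949, 7062):
  25949 = 3*7062 + 4763
  7062 = 1*4763 + 2299
  4763 = 2*2299 + 165
  2299 = 13*165 + 154
  165 = 1*154 + 11
  154 = 14*11
so gcd(25949, 7062) = 11.
11 divides 814, so solutions exist.
Back-substitute for Bézout coefficients:
  11 = 165 - 1*154
  ... = 7062*(-158) + 25949*(43)
Scale by 814/11 = 74: (u₀, v₀) = (-11692, 3182).
General solution: u = -11692 + 2359t, v = 3182 - 642t for integer t.
u ≥ 0: smallest is -11692 mod 2359 = 103 (at t = 5), with v = -28.

103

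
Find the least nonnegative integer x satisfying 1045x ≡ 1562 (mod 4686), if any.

284

gcd(4686, 1045):
  4686 = 4*1045 + 506
  1045 = 2*506 + 33
  506 = 15*33 + 11
  33 = 3*11
so gcd(4686, 1045) = 11.
11 divides 1562, so solutions exist.
Back-substitute for Bézout coefficients:
  11 = 506 - 15*33
  ... = 1045*(-139) + 4686*(31)
So 1045*(-139) ≡ 11 (mod 4686); multiply by 142: x ≡ -19738 (mod 426).
Smallest nonnegative: x = -19738 mod 426 = 284.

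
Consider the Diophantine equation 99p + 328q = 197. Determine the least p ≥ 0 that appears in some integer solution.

55

gcd(328, 99):
  328 = 3*99 + 31
  99 = 3*31 + 6
  31 = 5*6 + 1
  6 = 6*1
so gcd(328, 99) = 1.
1 divides 197, so solutions exist.
Back-substitute for Bézout coefficients:
  1 = 31 - 5*6
  ... = 99*(-53) + 328*(16)
Scale by 197/1 = 197: (p₀, q₀) = (-10441, 3152).
General solution: p = -10441 + 328t, q = 3152 - 99t for integer t.
p ≥ 0: smallest is -10441 mod 328 = 55 (at t = 32), with q = -16.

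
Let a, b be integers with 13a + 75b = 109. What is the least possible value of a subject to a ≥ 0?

43

gcd(75, 13) = 1.
1 divides 109, so solutions exist.
By Bézout, 13·(-23) + 75·(4) = 1.
Scale by 109/1 = 109: (a₀, b₀) = (-2507, 436).
General solution: a = -2507 + 75t, b = 436 - 13t for integer t.
a ≥ 0: smallest is -2507 mod 75 = 43 (at t = 34), with b = -6.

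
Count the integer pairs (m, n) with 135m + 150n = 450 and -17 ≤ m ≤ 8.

2

gcd(150, 135) = 15.
By Bézout, 135·(-1) + 150·(1) = 15.
Particular solution: (0, 3).
General solution: m = 0 + 10t, n = 3 - 9t for integer t.
-17 ≤ 0 + 10t ≤ 8 gives t ∈ [-1, 0], which is 2 values.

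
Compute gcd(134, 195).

1

gcd(195, 134):
  195 = 1*134 + 61
  134 = 2*61 + 12
  61 = 5*12 + 1
  12 = 12*1
so gcd(195, 134) = 1.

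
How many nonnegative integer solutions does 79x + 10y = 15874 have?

20

gcd(79, 10) = 1  (79 = 7×10 + 9, 10 = 1×9 + 1, 9 = 9×1).
Back-substituting, 79×(-1) + 10×(8) = 1.
Scale by 15874: one solution is (-15874, 126992). Reduce x mod 10: (6, 1540).
General: x = 6 + 10t, y = 1540 - 79t.
x ≥ 0 ⇒ t ≥ 0; y ≥ 0 ⇒ t ≤ 19. So t ∈ [0, 19]: 20 solutions.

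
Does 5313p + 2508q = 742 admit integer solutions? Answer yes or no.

no

gcd(5313, 2508):
  5313 = 2*2508 + 297
  2508 = 8*297 + 132
  297 = 2*132 + 33
  132 = 4*33
so gcd(5313, 2508) = 33.
33 does not divide 742 (remainder 16), so no integer solutions.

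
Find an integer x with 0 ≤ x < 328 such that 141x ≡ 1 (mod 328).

221

gcd(328, 141):
  328 = 2·141 + 46
  141 = 3·46 + 3
  46 = 15·3 + 1
  3 = 3·1
so gcd(328, 141) = 1.
Back-substitute for Bézout coefficients:
  1 = 46 - 15·3
  ... = 141·(-107) + 328·(46)
So 141·-107 ≡ 1 (mod 328), and -107 mod 328 = 221.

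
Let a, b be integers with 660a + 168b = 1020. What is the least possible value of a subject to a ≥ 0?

gcd(660, 168) = 12.
12 divides 1020, so solutions exist.
By Bézout, 660*(-1) + 168*(4) = 12.
Scale by 1020/12 = 85: (a₀, b₀) = (-85, 340).
General solution: a = -85 + 14t, b = 340 - 55t for integer t.
a ≥ 0: smallest is -85 mod 14 = 13 (at t = 7), with b = -45.

13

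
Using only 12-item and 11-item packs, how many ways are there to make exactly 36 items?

Need nonnegative integers with 12j + 11k = 36.
gcd(12, 11) = 1, and 12·(1) + 11·(-1) = 1.
So (j₀, k₀) = (36, -36); general j = 36 + 11t, k = -36 - 12t.
j ≥ 0 ⇒ t ≥ -3; k ≥ 0 ⇒ t ≤ -3. That's 1 value of t.

1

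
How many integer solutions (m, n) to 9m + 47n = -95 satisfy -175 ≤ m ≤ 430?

gcd(47, 9) = 1  (47 = 5·9 + 2, 9 = 4·2 + 1, 2 = 2·1).
Back-substituting, 9·(21) + 47·(-4) = 1.
Scale by -95: particular solution (-1995, 380); reduce m mod 47: (26, -7).
General solution: m = 26 + 47t, n = -7 - 9t for integer t.
-175 ≤ 26 + 47t ≤ 430 gives t ∈ [-4, 8], which is 13 values.

13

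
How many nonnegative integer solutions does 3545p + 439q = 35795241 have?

23

gcd(3545, 439) = 1  (3545 = 8×439 + 33, 439 = 13×33 + 10, 33 = 3×10 + 3, 10 = 3×3 + 1, 3 = 3×1).
Back-substituting, 3545×(-133) + 439×(1074) = 1.
Scale by 35795241: one solution is (-4760767053, 38444088834). Reduce p mod 439: (55, 81094).
General: p = 55 + 439t, q = 81094 - 3545t.
p ≥ 0 ⇒ t ≥ 0; q ≥ 0 ⇒ t ≤ 22. So t ∈ [0, 22]: 23 solutions.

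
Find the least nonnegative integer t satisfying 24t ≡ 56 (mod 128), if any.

gcd(128, 24):
  128 = 5×24 + 8
  24 = 3×8
so gcd(128, 24) = 8.
8 divides 56, so solutions exist.
Back-substitute for Bézout coefficients:
  8 = 128 - 5×24
  ... = 24×(-5) + 128×(1)
So 24×(-5) ≡ 8 (mod 128); multiply by 7: t ≡ -35 (mod 16).
Smallest nonnegative: t = -35 mod 16 = 13.

13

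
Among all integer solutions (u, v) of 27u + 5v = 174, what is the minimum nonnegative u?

gcd(27, 5) = 1  (27 = 5×5 + 2, 5 = 2×2 + 1, 2 = 2×1).
1 divides 174, so solutions exist.
Back-substituting, 27×(-2) + 5×(11) = 1.
Scale by 174/1 = 174: (u₀, v₀) = (-348, 1914).
General solution: u = -348 + 5t, v = 1914 - 27t for integer t.
u ≥ 0: smallest is -348 mod 5 = 2 (at t = 70), with v = 24.

2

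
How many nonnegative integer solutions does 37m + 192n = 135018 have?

gcd(192, 37) = 1.
By Bézout, 37×(-83) + 192×(16) = 1.
One solution: (162, 672).
General: m = 162 + 192t, n = 672 - 37t.
m ≥ 0 ⇒ t ≥ 0; n ≥ 0 ⇒ t ≤ 18. So t ∈ [0, 18]: 19 solutions.

19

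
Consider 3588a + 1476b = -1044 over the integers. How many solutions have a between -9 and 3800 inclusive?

gcd(3588, 1476):
  3588 = 2×1476 + 636
  1476 = 2×636 + 204
  636 = 3×204 + 24
  204 = 8×24 + 12
  24 = 2×12
so gcd(3588, 1476) = 12.
Back-substitute for Bézout coefficients:
  12 = 204 - 8×24
  ... = 3588×(-58) + 1476×(141)
Scale by -87: particular solution (5046, -12267); reduce a mod 123: (3, -8).
General solution: a = 3 + 123t, b = -8 - 299t for integer t.
-9 ≤ 3 + 123t ≤ 3800 gives t ∈ [0, 30], which is 31 values.

31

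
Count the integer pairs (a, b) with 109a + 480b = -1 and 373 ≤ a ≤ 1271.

gcd(480, 109) = 1.
By Bézout, 109·(229) + 480·(-52) = 1.
Particular solution: (251, -57).
General solution: a = 251 + 480t, b = -57 - 109t for integer t.
373 ≤ 251 + 480t ≤ 1271 gives t ∈ [1, 2], which is 2 values.

2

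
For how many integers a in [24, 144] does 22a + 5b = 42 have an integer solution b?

24

gcd(22, 5) = 1  (22 = 4×5 + 2, 5 = 2×2 + 1, 2 = 2×1).
Back-substituting, 22×(-2) + 5×(9) = 1.
Scale by 42: particular solution (-84, 378); reduce a mod 5: (1, 4).
General solution: a = 1 + 5t, b = 4 - 22t for integer t.
24 ≤ 1 + 5t ≤ 144 gives t ∈ [5, 28], which is 24 values.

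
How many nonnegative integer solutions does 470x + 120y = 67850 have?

12

gcd(470, 120) = 10  (470 = 3×120 + 110, 120 = 1×110 + 10, 110 = 11×10).
Back-substituting, 470×(-1) + 120×(4) = 10.
Scale by 6785: one solution is (-6785, 27140). Reduce x mod 12: (7, 538).
General: x = 7 + 12t, y = 538 - 47t.
x ≥ 0 ⇒ t ≥ 0; y ≥ 0 ⇒ t ≤ 11. So t ∈ [0, 11]: 12 solutions.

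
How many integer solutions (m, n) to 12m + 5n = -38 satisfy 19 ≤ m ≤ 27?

gcd(12, 5) = 1  (12 = 2*5 + 2, 5 = 2*2 + 1, 2 = 2*1).
Back-substituting, 12*(-2) + 5*(5) = 1.
Scale by -38: particular solution (76, -190); reduce m mod 5: (1, -10).
General solution: m = 1 + 5t, n = -10 - 12t for integer t.
19 ≤ 1 + 5t ≤ 27 gives t ∈ [4, 5], which is 2 values.

2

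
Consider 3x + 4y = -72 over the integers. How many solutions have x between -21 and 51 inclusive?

gcd(4, 3):
  4 = 1·3 + 1
  3 = 3·1
so gcd(4, 3) = 1.
Back-substitute for Bézout coefficients:
  1 = 4 - 1·3
  ... = 3·(-1) + 4·(1)
Scale by -72: particular solution (72, -72); reduce x mod 4: (0, -18).
General solution: x = 0 + 4t, y = -18 - 3t for integer t.
-21 ≤ 0 + 4t ≤ 51 gives t ∈ [-5, 12], which is 18 values.

18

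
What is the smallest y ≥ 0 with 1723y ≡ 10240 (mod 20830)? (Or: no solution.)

gcd(20830, 1723):
  20830 = 12×1723 + 154
  1723 = 11×154 + 29
  154 = 5×29 + 9
  29 = 3×9 + 2
  9 = 4×2 + 1
  2 = 2×1
so gcd(20830, 1723) = 1.
1 divides 10240, so solutions exist.
Back-substitute for Bézout coefficients:
  1 = 9 - 4×2
  ... = 1723×(-9333) + 20830×(772)
So 1723×(-9333) ≡ 1 (mod 20830); multiply by 10240: y ≡ -95569920 (mod 20830).
Smallest nonnegative: y = -95569920 mod 20830 = 18950.

18950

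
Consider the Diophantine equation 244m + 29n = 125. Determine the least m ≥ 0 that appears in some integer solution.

gcd(244, 29):
  244 = 8×29 + 12
  29 = 2×12 + 5
  12 = 2×5 + 2
  5 = 2×2 + 1
  2 = 2×1
so gcd(244, 29) = 1.
1 divides 125, so solutions exist.
Back-substitute for Bézout coefficients:
  1 = 5 - 2×2
  ... = 244×(-12) + 29×(101)
Scale by 125/1 = 125: (m₀, n₀) = (-1500, 12625).
General solution: m = -1500 + 29t, n = 12625 - 244t for integer t.
m ≥ 0: smallest is -1500 mod 29 = 8 (at t = 52), with n = -63.

8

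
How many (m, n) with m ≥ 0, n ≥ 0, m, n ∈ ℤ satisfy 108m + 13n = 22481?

gcd(108, 13):
  108 = 8×13 + 4
  13 = 3×4 + 1
  4 = 4×1
so gcd(108, 13) = 1.
Back-substitute for Bézout coefficients:
  1 = 13 - 3×4
  ... = 108×(-3) + 13×(25)
Scale by 22481: one solution is (-67443, 562025). Reduce m mod 13: (1, 1721).
General: m = 1 + 13t, n = 1721 - 108t.
m ≥ 0 ⇒ t ≥ 0; n ≥ 0 ⇒ t ≤ 15. So t ∈ [0, 15]: 16 solutions.

16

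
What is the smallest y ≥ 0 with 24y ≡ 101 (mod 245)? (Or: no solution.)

239

gcd(245, 24):
  245 = 10*24 + 5
  24 = 4*5 + 4
  5 = 1*4 + 1
  4 = 4*1
so gcd(245, 24) = 1.
1 divides 101, so solutions exist.
Back-substitute for Bézout coefficients:
  1 = 5 - 1*4
  ... = 24*(-51) + 245*(5)
So 24*(-51) ≡ 1 (mod 245); multiply by 101: y ≡ -5151 (mod 245).
Smallest nonnegative: y = -5151 mod 245 = 239.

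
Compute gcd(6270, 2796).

gcd(6270, 2796):
  6270 = 2×2796 + 678
  2796 = 4×678 + 84
  678 = 8×84 + 6
  84 = 14×6
so gcd(6270, 2796) = 6.

6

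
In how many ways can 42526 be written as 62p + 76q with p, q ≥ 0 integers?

gcd(76, 62):
  76 = 1*62 + 14
  62 = 4*14 + 6
  14 = 2*6 + 2
  6 = 3*2
so gcd(76, 62) = 2.
Back-substitute for Bézout coefficients:
  2 = 14 - 2*6
  ... = 62*(-11) + 76*(9)
Scale by 21263: one solution is (-233893, 191367). Reduce p mod 38: (35, 531).
General: p = 35 + 38t, q = 531 - 31t.
p ≥ 0 ⇒ t ≥ 0; q ≥ 0 ⇒ t ≤ 17. So t ∈ [0, 17]: 18 solutions.

18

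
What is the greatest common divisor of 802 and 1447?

1

gcd(1447, 802) = 1  (1447 = 1×802 + 645, 802 = 1×645 + 157, 645 = 4×157 + 17, 157 = 9×17 + 4, 17 = 4×4 + 1, 4 = 4×1).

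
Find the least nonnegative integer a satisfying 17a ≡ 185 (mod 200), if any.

105

gcd(200, 17) = 1.
1 divides 185, so solutions exist.
By Bézout, 17·(-47) + 200·(4) = 1.
So 17·(-47) ≡ 1 (mod 200); multiply by 185: a ≡ -8695 (mod 200).
Smallest nonnegative: a = -8695 mod 200 = 105.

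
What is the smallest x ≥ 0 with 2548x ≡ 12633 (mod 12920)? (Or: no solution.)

no solution

gcd(12920, 2548) = 4  (12920 = 5×2548 + 180, 2548 = 14×180 + 28, 180 = 6×28 + 12, 28 = 2×12 + 4, 12 = 3×4).
4 does not divide 12633, so the congruence has no solution.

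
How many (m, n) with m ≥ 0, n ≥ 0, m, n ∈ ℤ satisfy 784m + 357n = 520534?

13

gcd(784, 357):
  784 = 2*357 + 70
  357 = 5*70 + 7
  70 = 10*7
so gcd(784, 357) = 7.
Back-substitute for Bézout coefficients:
  7 = 357 - 5*70
  ... = 784*(-5) + 357*(11)
Scale by 74362: one solution is (-371810, 817982). Reduce m mod 51: (31, 1390).
General: m = 31 + 51t, n = 1390 - 112t.
m ≥ 0 ⇒ t ≥ 0; n ≥ 0 ⇒ t ≤ 12. So t ∈ [0, 12]: 13 solutions.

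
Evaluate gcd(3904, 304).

16

gcd(3904, 304) = 16  (3904 = 12·304 + 256, 304 = 1·256 + 48, 256 = 5·48 + 16, 48 = 3·16).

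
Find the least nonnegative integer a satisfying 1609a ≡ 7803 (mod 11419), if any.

3383

gcd(11419, 1609):
  11419 = 7×1609 + 156
  1609 = 10×156 + 49
  156 = 3×49 + 9
  49 = 5×9 + 4
  9 = 2×4 + 1
  4 = 4×1
so gcd(11419, 1609) = 1.
1 divides 7803, so solutions exist.
Back-substitute for Bézout coefficients:
  1 = 9 - 2×4
  ... = 1609×(-2562) + 11419×(361)
So 1609×(-2562) ≡ 1 (mod 11419); multiply by 7803: a ≡ -19991286 (mod 11419).
Smallest nonnegative: a = -19991286 mod 11419 = 3383.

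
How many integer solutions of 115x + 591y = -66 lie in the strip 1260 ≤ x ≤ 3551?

4

gcd(591, 115) = 1.
By Bézout, 115*(-185) + 591*(36) = 1.
Particular solution: (390, -76).
General solution: x = 390 + 591t, y = -76 - 115t for integer t.
1260 ≤ 390 + 591t ≤ 3551 gives t ∈ [2, 5], which is 4 values.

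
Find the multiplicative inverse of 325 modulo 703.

gcd(703, 325) = 1.
By Bézout, 325*(-199) + 703*(92) = 1.
So 325*-199 ≡ 1 (mod 703), and -199 mod 703 = 504.

504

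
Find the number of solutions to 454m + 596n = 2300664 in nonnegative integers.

17

gcd(596, 454):
  596 = 1·454 + 142
  454 = 3·142 + 28
  142 = 5·28 + 2
  28 = 14·2
so gcd(596, 454) = 2.
Back-substitute for Bézout coefficients:
  2 = 142 - 5·28
  ... = 454·(-21) + 596·(16)
Scale by 1150332: one solution is (-24156972, 18405312). Reduce m mod 298: (100, 3784).
General: m = 100 + 298t, n = 3784 - 227t.
m ≥ 0 ⇒ t ≥ 0; n ≥ 0 ⇒ t ≤ 16. So t ∈ [0, 16]: 17 solutions.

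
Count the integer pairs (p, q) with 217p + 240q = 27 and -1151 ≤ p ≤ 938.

9

gcd(240, 217):
  240 = 1*217 + 23
  217 = 9*23 + 10
  23 = 2*10 + 3
  10 = 3*3 + 1
  3 = 3*1
so gcd(240, 217) = 1.
Back-substitute for Bézout coefficients:
  1 = 10 - 3*3
  ... = 217*(73) + 240*(-66)
Scale by 27: particular solution (1971, -1782); reduce p mod 240: (51, -46).
General solution: p = 51 + 240t, q = -46 - 217t for integer t.
-1151 ≤ 51 + 240t ≤ 938 gives t ∈ [-5, 3], which is 9 values.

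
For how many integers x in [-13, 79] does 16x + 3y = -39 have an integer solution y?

gcd(16, 3) = 1  (16 = 5×3 + 1, 3 = 3×1).
Back-substituting, 16×(1) + 3×(-5) = 1.
Scale by -39: particular solution (-39, 195); reduce x mod 3: (0, -13).
General solution: x = 0 + 3t, y = -13 - 16t for integer t.
-13 ≤ 0 + 3t ≤ 79 gives t ∈ [-4, 26], which is 31 values.

31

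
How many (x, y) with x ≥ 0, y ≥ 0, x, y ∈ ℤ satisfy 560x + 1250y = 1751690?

gcd(1250, 560):
  1250 = 2×560 + 130
  560 = 4×130 + 40
  130 = 3×40 + 10
  40 = 4×10
so gcd(1250, 560) = 10.
Back-substitute for Bézout coefficients:
  10 = 130 - 3×40
  ... = 560×(-29) + 1250×(13)
Scale by 175169: one solution is (-5079901, 2277197). Reduce x mod 125: (99, 1357).
General: x = 99 + 125t, y = 1357 - 56t.
x ≥ 0 ⇒ t ≥ 0; y ≥ 0 ⇒ t ≤ 24. So t ∈ [0, 24]: 25 solutions.

25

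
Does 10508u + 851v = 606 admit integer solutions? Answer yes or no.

gcd(10508, 851) = 37  (10508 = 12·851 + 296, 851 = 2·296 + 259, 296 = 1·259 + 37, 259 = 7·37).
37 does not divide 606 (remainder 14), so no integer solutions.

no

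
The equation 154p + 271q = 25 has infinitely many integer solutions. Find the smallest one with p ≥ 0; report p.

gcd(271, 154):
  271 = 1·154 + 117
  154 = 1·117 + 37
  117 = 3·37 + 6
  37 = 6·6 + 1
  6 = 6·1
so gcd(271, 154) = 1.
1 divides 25, so solutions exist.
Back-substitute for Bézout coefficients:
  1 = 37 - 6·6
  ... = 154·(44) + 271·(-25)
Scale by 25/1 = 25: (p₀, q₀) = (1100, -625).
General solution: p = 1100 + 271t, q = -625 - 154t for integer t.
p ≥ 0: smallest is 1100 mod 271 = 16 (at t = -4), with q = -9.

16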